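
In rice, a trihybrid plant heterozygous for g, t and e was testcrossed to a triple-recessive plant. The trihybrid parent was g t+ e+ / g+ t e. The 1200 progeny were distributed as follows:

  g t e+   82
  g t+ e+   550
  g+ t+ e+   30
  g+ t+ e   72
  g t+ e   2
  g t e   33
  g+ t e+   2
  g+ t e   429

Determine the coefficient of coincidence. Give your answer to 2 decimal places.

0.45

The two rarest classes, g t+ e and g+ t e+, are the double crossovers. Comparing them with the parentals, only the e allele has switched, so e is the middle locus and the order is t – e – g.
t–e: (154 + 4)/1200 = 0.1317; e–g: (63 + 4)/1200 = 0.0558.
Expected DCO frequency = 0.1317 × 0.0558 ≈ 0.00735; observed = 4/1200 ≈ 0.00333.
Coefficient of coincidence = 0.00333/0.00735 ≈ 0.45.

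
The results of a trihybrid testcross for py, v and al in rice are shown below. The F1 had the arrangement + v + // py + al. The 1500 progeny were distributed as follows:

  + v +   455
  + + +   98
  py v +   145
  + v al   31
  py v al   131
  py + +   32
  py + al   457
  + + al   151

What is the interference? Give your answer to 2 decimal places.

The two rarest classes, + v al and py + +, are the double crossovers. Comparing them with the parentals, only the al allele has switched, so al is the middle locus and the order is py – al – v.
py–al: (296 + 63)/1500 = 0.2393; al–v: (229 + 63)/1500 = 0.1947.
Expected DCO frequency = 0.2393 × 0.1947 ≈ 0.04659; observed = 63/1500 ≈ 0.04200.
Coefficient of coincidence = 0.04200/0.04659 ≈ 0.90; interference = 1 − 0.90 = 0.10.

0.10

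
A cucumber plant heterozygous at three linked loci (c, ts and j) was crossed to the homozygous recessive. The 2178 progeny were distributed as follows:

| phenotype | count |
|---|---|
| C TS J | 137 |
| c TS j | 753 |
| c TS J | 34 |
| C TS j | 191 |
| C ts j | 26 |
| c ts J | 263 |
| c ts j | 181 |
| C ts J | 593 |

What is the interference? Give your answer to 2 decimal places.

0.33

The two most frequent reciprocal classes, c TS j and C ts J, are the parental types, so the F1 was c TS j / C ts J.
The two rarest classes, c TS J and C ts j, are the double crossovers. Comparing them with the parentals, only the j allele has switched, so j is the middle locus and the order is c – j – ts.
c–j: (454 + 60)/2178 = 0.2360; j–ts: (318 + 60)/2178 = 0.1736.
Expected DCO frequency = 0.2360 × 0.1736 ≈ 0.04097; observed = 60/2178 ≈ 0.02755.
Coefficient of coincidence = 0.02755/0.04097 ≈ 0.67; interference = 1 − 0.67 = 0.33.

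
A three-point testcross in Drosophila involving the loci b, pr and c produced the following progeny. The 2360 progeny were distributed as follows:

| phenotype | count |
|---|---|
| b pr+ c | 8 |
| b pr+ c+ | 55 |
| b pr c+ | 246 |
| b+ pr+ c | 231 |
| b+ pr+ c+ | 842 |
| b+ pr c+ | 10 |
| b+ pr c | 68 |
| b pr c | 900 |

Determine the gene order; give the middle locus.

pr

The two most frequent reciprocal classes, b+ pr+ c+ and b pr c, are the parental types, so the F1 was b+ pr+ c+ / b pr c.
The two rarest classes, b+ pr c+ and b pr+ c, are the double crossovers. Comparing them with the parentals, only the pr allele has switched, so pr is the middle locus and the order is c – pr – b.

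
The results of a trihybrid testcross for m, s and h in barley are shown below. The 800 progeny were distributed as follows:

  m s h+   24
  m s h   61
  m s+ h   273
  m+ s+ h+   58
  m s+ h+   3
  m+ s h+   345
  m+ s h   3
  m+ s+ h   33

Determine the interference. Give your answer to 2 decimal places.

The two most frequent reciprocal classes, m+ s h+ and m s+ h, are the parental types, so the F1 was m+ s h+ / m s+ h.
The two rarest classes, m+ s h and m s+ h+, are the double crossovers. Comparing them with the parentals, only the h allele has switched, so h is the middle locus and the order is m – h – s.
m–h: (57 + 6)/800 = 0.0788; h–s: (119 + 6)/800 = 0.1562.
Expected DCO frequency = 0.0788 × 0.1562 ≈ 0.01231; observed = 6/800 ≈ 0.00750.
Coefficient of coincidence = 0.00750/0.01231 ≈ 0.61; interference = 1 − 0.61 = 0.39.

0.39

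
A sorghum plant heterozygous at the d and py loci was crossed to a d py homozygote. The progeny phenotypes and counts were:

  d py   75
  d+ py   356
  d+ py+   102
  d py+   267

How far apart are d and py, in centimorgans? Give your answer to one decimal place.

The two most frequent classes, d+ py (356) and d py+ (267), are the parental types, so the F1 was d+ py / d py+.
The recombinant classes are d+ py+ and d py: 102 + 75 = 177.
Recombination frequency = 177/800 = 0.2213 ≈ 22.1%, i.e. 22.1 centimorgans.

22.1 centimorgans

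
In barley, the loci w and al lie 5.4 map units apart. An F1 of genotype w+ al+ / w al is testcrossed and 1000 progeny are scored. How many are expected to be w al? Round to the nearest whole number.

473

A map distance of 5.4 map units corresponds to a recombination frequency of 0.054.
The F1 is w+ al+ / w al, so w al is a parental gamete class with expected frequency (1 − r)/2 = 0.946/2 = 0.4730.
Expected number = 0.4730 × 1000 = 473.00 ≈ 473.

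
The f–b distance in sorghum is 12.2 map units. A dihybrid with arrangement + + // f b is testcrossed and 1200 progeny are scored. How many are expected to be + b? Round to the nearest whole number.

73

A map distance of 12.2 map units corresponds to a recombination frequency of 0.122.
The F1 is + + / f b, so + b is a recombinant gamete class with expected frequency r/2 = 0.122/2 = 0.0610.
Expected number = 0.0610 × 1200 = 73.20 ≈ 73.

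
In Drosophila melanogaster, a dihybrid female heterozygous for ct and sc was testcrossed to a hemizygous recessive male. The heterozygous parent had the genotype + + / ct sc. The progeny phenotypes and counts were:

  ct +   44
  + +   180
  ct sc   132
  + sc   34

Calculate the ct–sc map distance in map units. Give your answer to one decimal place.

The recombinant classes are + sc and ct +: 34 + 44 = 78.
Recombination frequency = 78/390 = 0.2000 ≈ 20.0%, i.e. 20.0 map units.

20.0 map units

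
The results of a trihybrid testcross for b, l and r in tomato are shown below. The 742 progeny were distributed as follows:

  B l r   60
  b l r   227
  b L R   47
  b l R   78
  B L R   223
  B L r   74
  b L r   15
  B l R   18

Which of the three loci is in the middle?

l

The two most frequent reciprocal classes, B L R and b l r, are the parental types, so the F1 was B L R / b l r.
The two rarest classes, B l R and b L r, are the double crossovers. Comparing them with the parentals, only the l allele has switched, so l is the middle locus and the order is b – l – r.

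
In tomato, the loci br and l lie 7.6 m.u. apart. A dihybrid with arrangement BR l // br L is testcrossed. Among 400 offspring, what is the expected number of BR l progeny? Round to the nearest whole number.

A map distance of 7.6 m.u. corresponds to a recombination frequency of 0.076.
The F1 is BR l / br L, so BR l is a parental gamete class with expected frequency (1 − r)/2 = 0.924/2 = 0.4620.
Expected number = 0.4620 × 400 = 184.80 ≈ 185.

185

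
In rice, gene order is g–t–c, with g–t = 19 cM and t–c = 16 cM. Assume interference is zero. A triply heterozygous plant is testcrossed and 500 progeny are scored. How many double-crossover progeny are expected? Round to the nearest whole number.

Map distances give recombination frequencies of 0.190 and 0.160 for the two intervals.
With no interference, expected double-crossover frequency = 0.190 × 0.160 = 0.03040.
Expected number = 0.03040 × 500 = 15.20 ≈ 15.

15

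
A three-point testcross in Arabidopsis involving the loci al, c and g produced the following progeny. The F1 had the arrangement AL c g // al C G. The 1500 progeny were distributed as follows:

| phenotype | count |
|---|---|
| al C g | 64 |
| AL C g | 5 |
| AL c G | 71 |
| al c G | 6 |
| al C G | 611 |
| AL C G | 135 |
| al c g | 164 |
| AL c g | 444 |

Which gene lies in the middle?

c

The two rarest classes, AL C g and al c G, are the double crossovers. Comparing them with the parentals, only the c allele has switched, so c is the middle locus and the order is al – c – g.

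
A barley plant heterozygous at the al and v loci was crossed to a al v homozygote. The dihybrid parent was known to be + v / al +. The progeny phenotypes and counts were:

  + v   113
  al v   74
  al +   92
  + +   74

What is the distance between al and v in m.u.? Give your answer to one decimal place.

The recombinant classes are + + and al v: 74 + 74 = 148.
Recombination frequency = 148/353 = 0.4193 ≈ 41.9%, i.e. 41.9 m.u.

41.9 m.u.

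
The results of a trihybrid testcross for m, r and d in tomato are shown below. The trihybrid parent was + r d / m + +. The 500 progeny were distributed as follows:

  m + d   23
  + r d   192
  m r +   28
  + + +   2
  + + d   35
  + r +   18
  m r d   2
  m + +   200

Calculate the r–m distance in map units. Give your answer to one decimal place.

The two rarest classes, m r d and + + +, are the double crossovers. Comparing them with the parentals, only the m allele has switched, so m is the middle locus and the order is r – m – d.
Crossovers in the r–m interval produce the single-crossover classes + + d and m r + (35 + 28 = 63) plus the double crossovers (4).
RF(r–m) = (63 + 4) / 500 = 67/500 = 0.1340 → 13.4 map units.

13.4 map units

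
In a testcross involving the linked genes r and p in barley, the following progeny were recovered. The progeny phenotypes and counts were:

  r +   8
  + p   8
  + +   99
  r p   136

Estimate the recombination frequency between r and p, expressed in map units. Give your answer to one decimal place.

The two most frequent classes, + + (99) and r p (136), are the parental types, so the F1 was + + / r p.
The recombinant classes are + p and r +: 8 + 8 = 16.
Recombination frequency = 16/251 = 0.0637 ≈ 6.4%, i.e. 6.4 map units.

6.4 map units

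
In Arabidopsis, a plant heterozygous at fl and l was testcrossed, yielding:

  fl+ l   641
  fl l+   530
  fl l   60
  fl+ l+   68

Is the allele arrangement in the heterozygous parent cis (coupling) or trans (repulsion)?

The two most frequent classes are fl+ l (641) and fl l+ (530); these are the parental (non-recombinant) types.
So the F1 carried fl+ l on one chromosome and fl l+ on the other — the recessive alleles are on opposite chromosomes (trans / repulsion).

trans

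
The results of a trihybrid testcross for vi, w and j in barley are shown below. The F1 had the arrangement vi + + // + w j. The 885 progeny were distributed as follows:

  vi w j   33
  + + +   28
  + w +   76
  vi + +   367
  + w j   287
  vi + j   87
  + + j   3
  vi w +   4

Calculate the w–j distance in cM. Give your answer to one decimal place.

19.2 cM

The two rarest classes, vi w + and + + j, are the double crossovers. Comparing them with the parentals, only the w allele has switched, so w is the middle locus and the order is j – w – vi.
Crossovers in the j–w interval produce the single-crossover classes vi + j and + w + (87 + 76 = 163) plus the double crossovers (7).
RF(j–w) = (163 + 7) / 885 = 170/885 = 0.1921 → 19.2 cM.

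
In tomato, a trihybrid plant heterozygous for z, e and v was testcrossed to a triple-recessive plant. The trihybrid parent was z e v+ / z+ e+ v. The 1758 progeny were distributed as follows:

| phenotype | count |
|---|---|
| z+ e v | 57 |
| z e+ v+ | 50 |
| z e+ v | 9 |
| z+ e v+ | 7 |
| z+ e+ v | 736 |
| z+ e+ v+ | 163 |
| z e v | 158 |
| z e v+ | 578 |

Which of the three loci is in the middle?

z

The two rarest classes, z+ e v+ and z e+ v, are the double crossovers. Comparing them with the parentals, only the z allele has switched, so z is the middle locus and the order is v – z – e.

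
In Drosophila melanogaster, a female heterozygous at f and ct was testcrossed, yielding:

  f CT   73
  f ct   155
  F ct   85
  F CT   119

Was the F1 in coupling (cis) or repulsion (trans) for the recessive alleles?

The two most frequent classes are F CT (119) and f ct (155); these are the parental (non-recombinant) types.
So the F1 carried F CT on one chromosome and f ct on the other — the recessive alleles are on the same chromosome (cis / coupling).

cis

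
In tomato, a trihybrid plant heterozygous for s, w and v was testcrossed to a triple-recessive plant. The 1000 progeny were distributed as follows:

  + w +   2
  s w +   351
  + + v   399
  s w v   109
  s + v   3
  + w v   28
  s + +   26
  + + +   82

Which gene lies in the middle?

s

The two most frequent reciprocal classes, s w + and + + v, are the parental types, so the F1 was s w + / + + v.
The two rarest classes, + w + and s + v, are the double crossovers. Comparing them with the parentals, only the s allele has switched, so s is the middle locus and the order is w – s – v.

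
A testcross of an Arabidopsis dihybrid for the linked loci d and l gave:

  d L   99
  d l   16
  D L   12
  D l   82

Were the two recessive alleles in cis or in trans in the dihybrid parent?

The two most frequent classes are D l (82) and d L (99); these are the parental (non-recombinant) types.
So the F1 carried D l on one chromosome and d L on the other — the recessive alleles are on opposite chromosomes (trans / repulsion).

trans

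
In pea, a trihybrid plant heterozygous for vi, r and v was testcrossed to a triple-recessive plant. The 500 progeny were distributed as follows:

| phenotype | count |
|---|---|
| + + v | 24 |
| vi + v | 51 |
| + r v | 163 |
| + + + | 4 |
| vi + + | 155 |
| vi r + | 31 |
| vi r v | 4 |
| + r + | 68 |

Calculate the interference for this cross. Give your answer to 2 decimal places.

0.50

The two most frequent reciprocal classes, vi + + and + r v, are the parental types, so the F1 was vi + + / + r v.
The two rarest classes, + + + and vi r v, are the double crossovers. Comparing them with the parentals, only the vi allele has switched, so vi is the middle locus and the order is v – vi – r.
v–vi: (119 + 8)/500 = 0.2540; vi–r: (55 + 8)/500 = 0.1260.
Expected DCO frequency = 0.2540 × 0.1260 ≈ 0.03200; observed = 8/500 ≈ 0.01600.
Coefficient of coincidence = 0.01600/0.03200 ≈ 0.50; interference = 1 − 0.50 = 0.50.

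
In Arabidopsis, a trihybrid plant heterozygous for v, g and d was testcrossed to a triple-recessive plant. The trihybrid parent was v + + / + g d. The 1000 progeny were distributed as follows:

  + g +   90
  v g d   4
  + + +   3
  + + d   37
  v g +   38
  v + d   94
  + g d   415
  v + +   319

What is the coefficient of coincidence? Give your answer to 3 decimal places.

The two rarest classes, + + + and v g d, are the double crossovers. Comparing them with the parentals, only the v allele has switched, so v is the middle locus and the order is g – v – d.
g–v: (75 + 7)/1000 = 0.0820; v–d: (184 + 7)/1000 = 0.1910.
Expected DCO frequency = 0.0820 × 0.1910 ≈ 0.01566; observed = 7/1000 ≈ 0.00700.
Coefficient of coincidence = 0.00700/0.01566 ≈ 0.447.

0.447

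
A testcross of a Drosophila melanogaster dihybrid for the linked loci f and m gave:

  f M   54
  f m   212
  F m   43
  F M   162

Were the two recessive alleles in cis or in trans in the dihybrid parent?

The two most frequent classes are F M (162) and f m (212); these are the parental (non-recombinant) types.
So the F1 carried F M on one chromosome and f m on the other — the recessive alleles are on the same chromosome (cis / coupling).

cis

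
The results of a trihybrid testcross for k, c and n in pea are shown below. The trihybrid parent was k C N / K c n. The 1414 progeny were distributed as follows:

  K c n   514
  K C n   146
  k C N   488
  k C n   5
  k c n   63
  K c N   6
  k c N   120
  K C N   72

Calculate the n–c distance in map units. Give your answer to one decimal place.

The two rarest classes, k C n and K c N, are the double crossovers. Comparing them with the parentals, only the n allele has switched, so n is the middle locus and the order is k – n – c.
Crossovers in the n–c interval produce the single-crossover classes k c N and K C n (120 + 146 = 266) plus the double crossovers (11).
RF(n–c) = (266 + 11) / 1414 = 277/1414 = 0.1959 → 19.6 map units.

19.6 map units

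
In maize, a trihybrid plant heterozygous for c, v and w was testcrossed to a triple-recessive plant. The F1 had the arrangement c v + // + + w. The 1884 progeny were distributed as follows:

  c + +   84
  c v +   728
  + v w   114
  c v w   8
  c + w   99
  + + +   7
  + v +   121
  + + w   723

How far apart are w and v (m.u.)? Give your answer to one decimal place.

11.3 m.u.

The two rarest classes, c v w and + + +, are the double crossovers. Comparing them with the parentals, only the w allele has switched, so w is the middle locus and the order is v – w – c.
Crossovers in the v–w interval produce the single-crossover classes c + + and + v w (84 + 114 = 198) plus the double crossovers (15).
RF(v–w) = (198 + 15) / 1884 = 213/1884 = 0.1131 → 11.3 m.u.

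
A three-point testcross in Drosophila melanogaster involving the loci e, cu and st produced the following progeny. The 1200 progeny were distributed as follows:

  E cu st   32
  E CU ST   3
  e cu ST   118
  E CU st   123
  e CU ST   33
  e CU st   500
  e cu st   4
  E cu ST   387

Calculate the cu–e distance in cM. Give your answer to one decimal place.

The two most frequent reciprocal classes, E cu ST and e CU st, are the parental types, so the F1 was E cu ST / e CU st.
The two rarest classes, E CU ST and e cu st, are the double crossovers. Comparing them with the parentals, only the cu allele has switched, so cu is the middle locus and the order is e – cu – st.
Crossovers in the e–cu interval produce the single-crossover classes e cu ST and E CU st (118 + 123 = 241) plus the double crossovers (7).
RF(e–cu) = (241 + 7) / 1200 = 248/1200 = 0.2067 → 20.7 cM.

20.7 cM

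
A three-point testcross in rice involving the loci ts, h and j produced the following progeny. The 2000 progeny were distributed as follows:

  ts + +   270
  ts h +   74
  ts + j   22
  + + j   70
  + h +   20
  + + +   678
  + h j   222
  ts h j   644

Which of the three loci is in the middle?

h

The two most frequent reciprocal classes, + + + and ts h j, are the parental types, so the F1 was + + + / ts h j.
The two rarest classes, + h + and ts + j, are the double crossovers. Comparing them with the parentals, only the h allele has switched, so h is the middle locus and the order is ts – h – j.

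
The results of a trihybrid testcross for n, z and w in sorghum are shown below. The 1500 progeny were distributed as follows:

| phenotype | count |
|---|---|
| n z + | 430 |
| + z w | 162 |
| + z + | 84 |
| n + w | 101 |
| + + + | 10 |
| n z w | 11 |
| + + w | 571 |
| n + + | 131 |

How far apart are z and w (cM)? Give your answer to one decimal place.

20.9 cM

The two most frequent reciprocal classes, + + w and n z +, are the parental types, so the F1 was + + w / n z +.
The two rarest classes, + + + and n z w, are the double crossovers. Comparing them with the parentals, only the w allele has switched, so w is the middle locus and the order is n – w – z.
Crossovers in the w–z interval produce the single-crossover classes + z w and n + + (162 + 131 = 293) plus the double crossovers (21).
RF(w–z) = (293 + 21) / 1500 = 314/1500 = 0.2093 → 20.9 cM.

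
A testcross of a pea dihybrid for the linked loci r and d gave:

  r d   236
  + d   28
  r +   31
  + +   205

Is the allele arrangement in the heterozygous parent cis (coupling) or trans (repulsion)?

cis

The two most frequent classes are + + (205) and r d (236); these are the parental (non-recombinant) types.
So the F1 carried + + on one chromosome and r d on the other — the recessive alleles are on the same chromosome (cis / coupling).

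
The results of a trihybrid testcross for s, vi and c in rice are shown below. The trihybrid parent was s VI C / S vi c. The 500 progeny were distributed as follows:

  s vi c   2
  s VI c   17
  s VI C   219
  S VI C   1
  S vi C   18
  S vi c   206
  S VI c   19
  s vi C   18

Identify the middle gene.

The two rarest classes, S VI C and s vi c, are the double crossovers. Comparing them with the parentals, only the s allele has switched, so s is the middle locus and the order is c – s – vi.

s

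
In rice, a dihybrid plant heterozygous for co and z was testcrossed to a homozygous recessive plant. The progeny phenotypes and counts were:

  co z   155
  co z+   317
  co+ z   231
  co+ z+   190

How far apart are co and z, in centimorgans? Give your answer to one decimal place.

38.6 centimorgans

The two most frequent classes, co+ z (231) and co z+ (317), are the parental types, so the F1 was co+ z / co z+.
The recombinant classes are co+ z+ and co z: 190 + 155 = 345.
Recombination frequency = 345/893 = 0.3863 ≈ 38.6%, i.e. 38.6 centimorgans.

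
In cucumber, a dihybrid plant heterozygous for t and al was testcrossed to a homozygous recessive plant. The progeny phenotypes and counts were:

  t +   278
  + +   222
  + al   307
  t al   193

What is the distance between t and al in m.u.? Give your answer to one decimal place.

The two most frequent classes, + al (307) and t + (278), are the parental types, so the F1 was + al / t +.
The recombinant classes are + + and t al: 222 + 193 = 415.
Recombination frequency = 415/1000 = 0.4150 ≈ 41.5%, i.e. 41.5 m.u.

41.5 m.u.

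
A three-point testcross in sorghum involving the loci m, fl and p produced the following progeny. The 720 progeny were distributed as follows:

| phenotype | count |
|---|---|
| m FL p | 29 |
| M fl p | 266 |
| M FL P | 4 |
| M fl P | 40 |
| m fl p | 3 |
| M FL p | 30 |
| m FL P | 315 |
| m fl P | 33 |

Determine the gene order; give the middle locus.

The two most frequent reciprocal classes, m FL P and M fl p, are the parental types, so the F1 was m FL P / M fl p.
The two rarest classes, M FL P and m fl p, are the double crossovers. Comparing them with the parentals, only the m allele has switched, so m is the middle locus and the order is p – m – fl.

m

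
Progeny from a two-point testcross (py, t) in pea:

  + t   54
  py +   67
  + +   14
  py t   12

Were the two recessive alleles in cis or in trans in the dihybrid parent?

trans

The two most frequent classes are + t (54) and py + (67); these are the parental (non-recombinant) types.
So the F1 carried + t on one chromosome and py + on the other — the recessive alleles are on opposite chromosomes (trans / repulsion).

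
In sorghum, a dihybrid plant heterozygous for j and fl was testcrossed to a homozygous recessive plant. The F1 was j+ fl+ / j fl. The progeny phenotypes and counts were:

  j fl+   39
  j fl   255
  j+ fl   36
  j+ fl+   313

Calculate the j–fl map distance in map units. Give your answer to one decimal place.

11.7 map units

The recombinant classes are j+ fl and j fl+: 36 + 39 = 75.
Recombination frequency = 75/643 = 0.1166 ≈ 11.7%, i.e. 11.7 map units.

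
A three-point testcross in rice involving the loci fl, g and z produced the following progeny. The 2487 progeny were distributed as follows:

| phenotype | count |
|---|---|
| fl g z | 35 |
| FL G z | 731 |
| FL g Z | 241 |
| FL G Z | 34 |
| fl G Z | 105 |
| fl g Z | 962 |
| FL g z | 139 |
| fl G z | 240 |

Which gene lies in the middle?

z

The two most frequent reciprocal classes, fl g Z and FL G z, are the parental types, so the F1 was fl g Z / FL G z.
The two rarest classes, fl g z and FL G Z, are the double crossovers. Comparing them with the parentals, only the z allele has switched, so z is the middle locus and the order is fl – z – g.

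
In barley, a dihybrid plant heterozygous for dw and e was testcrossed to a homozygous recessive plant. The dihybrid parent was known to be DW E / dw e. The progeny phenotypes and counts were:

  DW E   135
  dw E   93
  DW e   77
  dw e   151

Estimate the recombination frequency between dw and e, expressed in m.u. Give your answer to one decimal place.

The recombinant classes are DW e and dw E: 77 + 93 = 170.
Recombination frequency = 170/456 = 0.3728 ≈ 37.3%, i.e. 37.3 m.u.

37.3 m.u.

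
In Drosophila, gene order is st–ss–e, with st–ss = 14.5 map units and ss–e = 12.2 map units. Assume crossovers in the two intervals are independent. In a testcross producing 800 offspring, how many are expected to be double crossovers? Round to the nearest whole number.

Map distances give recombination frequencies of 0.145 and 0.122 for the two intervals.
With no interference, expected double-crossover frequency = 0.145 × 0.122 = 0.01769.
Expected number = 0.01769 × 800 = 14.15 ≈ 14.

14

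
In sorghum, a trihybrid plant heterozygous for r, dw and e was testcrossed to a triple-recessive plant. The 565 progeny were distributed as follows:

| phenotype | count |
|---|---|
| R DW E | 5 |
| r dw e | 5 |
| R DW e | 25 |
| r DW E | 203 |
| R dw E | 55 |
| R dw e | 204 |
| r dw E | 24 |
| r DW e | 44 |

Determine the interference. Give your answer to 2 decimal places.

0.12

The two most frequent reciprocal classes, R dw e and r DW E, are the parental types, so the F1 was R dw e / r DW E.
The two rarest classes, r dw e and R DW E, are the double crossovers. Comparing them with the parentals, only the r allele has switched, so r is the middle locus and the order is dw – r – e.
dw–r: (49 + 10)/565 = 0.1044; r–e: (99 + 10)/565 = 0.1929.
Expected DCO frequency = 0.1044 × 0.1929 ≈ 0.02014; observed = 10/565 ≈ 0.01770.
Coefficient of coincidence = 0.01770/0.02014 ≈ 0.88; interference = 1 − 0.88 = 0.12.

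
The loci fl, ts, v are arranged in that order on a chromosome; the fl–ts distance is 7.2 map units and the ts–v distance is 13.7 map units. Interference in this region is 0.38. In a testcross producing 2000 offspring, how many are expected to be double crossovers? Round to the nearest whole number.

12

Map distances give recombination frequencies of 0.072 and 0.137 for the two intervals.
With interference 0.38 (so coincidence = 0.62), expected double-crossover frequency = 0.072 × 0.137 × 0.62 = 0.00612.
Expected number = 0.00612 × 2000 = 12.23 ≈ 12.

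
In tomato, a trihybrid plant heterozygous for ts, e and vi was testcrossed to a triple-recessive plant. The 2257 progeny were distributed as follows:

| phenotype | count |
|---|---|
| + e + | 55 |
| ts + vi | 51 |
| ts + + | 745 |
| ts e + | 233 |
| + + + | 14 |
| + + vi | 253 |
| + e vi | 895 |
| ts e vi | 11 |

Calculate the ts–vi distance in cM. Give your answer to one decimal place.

5.8 cM

The two most frequent reciprocal classes, + e vi and ts + +, are the parental types, so the F1 was + e vi / ts + +.
The two rarest classes, ts e vi and + + +, are the double crossovers. Comparing them with the parentals, only the ts allele has switched, so ts is the middle locus and the order is e – ts – vi.
Crossovers in the ts–vi interval produce the single-crossover classes + e + and ts + vi (55 + 51 = 106) plus the double crossovers (25).
RF(ts–vi) = (106 + 25) / 2257 = 131/2257 = 0.0580 → 5.8 cM.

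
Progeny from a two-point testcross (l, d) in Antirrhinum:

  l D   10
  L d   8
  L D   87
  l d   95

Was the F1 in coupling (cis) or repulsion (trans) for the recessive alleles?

The two most frequent classes are L D (87) and l d (95); these are the parental (non-recombinant) types.
So the F1 carried L D on one chromosome and l d on the other — the recessive alleles are on the same chromosome (cis / coupling).

cis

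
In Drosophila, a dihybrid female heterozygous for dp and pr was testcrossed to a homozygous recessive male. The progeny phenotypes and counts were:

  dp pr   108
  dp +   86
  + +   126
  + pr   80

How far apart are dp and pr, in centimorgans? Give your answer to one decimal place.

41.5 centimorgans

The two most frequent classes, + + (126) and dp pr (108), are the parental types, so the F1 was + + / dp pr.
The recombinant classes are + pr and dp +: 80 + 86 = 166.
Recombination frequency = 166/400 = 0.4150 ≈ 41.5%, i.e. 41.5 centimorgans.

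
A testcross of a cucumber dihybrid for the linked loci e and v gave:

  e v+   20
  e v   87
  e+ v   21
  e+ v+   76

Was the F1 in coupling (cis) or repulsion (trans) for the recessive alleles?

The two most frequent classes are e+ v+ (76) and e v (87); these are the parental (non-recombinant) types.
So the F1 carried e+ v+ on one chromosome and e v on the other — the recessive alleles are on the same chromosome (cis / coupling).

cis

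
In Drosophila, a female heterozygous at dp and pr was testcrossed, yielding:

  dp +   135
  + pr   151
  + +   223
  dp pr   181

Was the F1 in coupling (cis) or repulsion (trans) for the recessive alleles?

The two most frequent classes are + + (223) and dp pr (181); these are the parental (non-recombinant) types.
So the F1 carried + + on one chromosome and dp pr on the other — the recessive alleles are on the same chromosome (cis / coupling).

cis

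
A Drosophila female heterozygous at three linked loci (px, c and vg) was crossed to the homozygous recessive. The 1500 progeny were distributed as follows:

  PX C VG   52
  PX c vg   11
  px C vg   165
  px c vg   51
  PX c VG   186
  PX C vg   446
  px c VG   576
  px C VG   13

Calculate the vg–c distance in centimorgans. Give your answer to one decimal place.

8.5 centimorgans

The two most frequent reciprocal classes, PX C vg and px c VG, are the parental types, so the F1 was PX C vg / px c VG.
The two rarest classes, PX c vg and px C VG, are the double crossovers. Comparing them with the parentals, only the c allele has switched, so c is the middle locus and the order is vg – c – px.
Crossovers in the vg–c interval produce the single-crossover classes PX C VG and px c vg (52 + 51 = 103) plus the double crossovers (24).
RF(vg–c) = (103 + 24) / 1500 = 127/1500 = 0.0847 → 8.5 centimorgans.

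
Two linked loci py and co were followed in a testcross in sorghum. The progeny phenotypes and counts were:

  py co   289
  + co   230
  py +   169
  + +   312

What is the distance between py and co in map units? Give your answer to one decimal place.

The two most frequent classes, + + (312) and py co (289), are the parental types, so the F1 was + + / py co.
The recombinant classes are + co and py +: 230 + 169 = 399.
Recombination frequency = 399/1000 = 0.3990 ≈ 39.9%, i.e. 39.9 map units.

39.9 map units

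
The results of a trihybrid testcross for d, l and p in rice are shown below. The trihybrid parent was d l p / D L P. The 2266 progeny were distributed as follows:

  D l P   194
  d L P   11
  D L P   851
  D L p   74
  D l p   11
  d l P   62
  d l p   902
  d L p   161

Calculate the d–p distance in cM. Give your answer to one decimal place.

7.0 cM

The two rarest classes, D l p and d L P, are the double crossovers. Comparing them with the parentals, only the d allele has switched, so d is the middle locus and the order is p – d – l.
Crossovers in the p–d interval produce the single-crossover classes d l P and D L p (62 + 74 = 136) plus the double crossovers (22).
RF(p–d) = (136 + 22) / 2266 = 158/2266 = 0.0697 → 7.0 cM.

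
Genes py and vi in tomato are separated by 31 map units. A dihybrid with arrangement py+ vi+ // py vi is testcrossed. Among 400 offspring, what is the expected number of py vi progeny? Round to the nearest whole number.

138

A map distance of 31 map units corresponds to a recombination frequency of 0.310.
The F1 is py+ vi+ / py vi, so py vi is a parental gamete class with expected frequency (1 − r)/2 = 0.690/2 = 0.3450.
Expected number = 0.3450 × 400 = 138.00 ≈ 138.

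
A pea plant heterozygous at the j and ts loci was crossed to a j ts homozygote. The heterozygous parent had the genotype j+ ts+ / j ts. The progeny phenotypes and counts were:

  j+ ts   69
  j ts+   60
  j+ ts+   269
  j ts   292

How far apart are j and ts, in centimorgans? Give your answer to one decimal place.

The recombinant classes are j+ ts and j ts+: 69 + 60 = 129.
Recombination frequency = 129/690 = 0.1870 ≈ 18.7%, i.e. 18.7 centimorgans.

18.7 centimorgans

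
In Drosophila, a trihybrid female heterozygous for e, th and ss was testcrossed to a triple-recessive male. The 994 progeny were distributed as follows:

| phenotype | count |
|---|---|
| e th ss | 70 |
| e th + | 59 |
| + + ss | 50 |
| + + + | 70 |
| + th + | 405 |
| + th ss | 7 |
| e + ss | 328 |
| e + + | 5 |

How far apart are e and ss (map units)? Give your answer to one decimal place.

12.2 map units

The two most frequent reciprocal classes, e + ss and + th +, are the parental types, so the F1 was e + ss / + th +.
The two rarest classes, e + + and + th ss, are the double crossovers. Comparing them with the parentals, only the ss allele has switched, so ss is the middle locus and the order is e – ss – th.
Crossovers in the e–ss interval produce the single-crossover classes + + ss and e th + (50 + 59 = 109) plus the double crossovers (12).
RF(e–ss) = (109 + 12) / 994 = 121/994 = 0.1217 → 12.2 map units.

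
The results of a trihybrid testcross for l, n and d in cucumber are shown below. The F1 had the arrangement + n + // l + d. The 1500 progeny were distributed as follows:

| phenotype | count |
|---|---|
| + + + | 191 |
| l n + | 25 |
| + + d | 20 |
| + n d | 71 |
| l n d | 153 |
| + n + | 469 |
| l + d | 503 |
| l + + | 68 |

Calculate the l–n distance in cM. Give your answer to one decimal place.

The two rarest classes, l n + and + + d, are the double crossovers. Comparing them with the parentals, only the l allele has switched, so l is the middle locus and the order is n – l – d.
Crossovers in the n–l interval produce the single-crossover classes + + + and l n d (191 + 153 = 344) plus the double crossovers (45).
RF(n–l) = (344 + 45) / 1500 = 389/1500 = 0.2593 → 25.9 cM.

25.9 cM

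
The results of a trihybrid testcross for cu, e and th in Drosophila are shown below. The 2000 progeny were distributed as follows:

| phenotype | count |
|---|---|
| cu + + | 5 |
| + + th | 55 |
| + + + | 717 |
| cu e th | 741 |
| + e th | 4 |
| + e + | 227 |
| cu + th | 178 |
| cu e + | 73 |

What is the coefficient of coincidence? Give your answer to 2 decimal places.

The two most frequent reciprocal classes, + + + and cu e th, are the parental types, so the F1 was + + + / cu e th.
The two rarest classes, cu + + and + e th, are the double crossovers. Comparing them with the parentals, only the cu allele has switched, so cu is the middle locus and the order is e – cu – th.
e–cu: (405 + 9)/2000 = 0.2070; cu–th: (128 + 9)/2000 = 0.0685.
Expected DCO frequency = 0.2070 × 0.0685 ≈ 0.01418; observed = 9/2000 ≈ 0.00450.
Coefficient of coincidence = 0.00450/0.01418 ≈ 0.32.

0.32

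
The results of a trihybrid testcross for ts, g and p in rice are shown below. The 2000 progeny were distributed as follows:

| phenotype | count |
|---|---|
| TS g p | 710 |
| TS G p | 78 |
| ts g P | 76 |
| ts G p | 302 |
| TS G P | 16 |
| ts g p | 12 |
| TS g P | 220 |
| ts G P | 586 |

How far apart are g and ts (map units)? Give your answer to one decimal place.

The two most frequent reciprocal classes, ts G P and TS g p, are the parental types, so the F1 was ts G P / TS g p.
The two rarest classes, TS G P and ts g p, are the double crossovers. Comparing them with the parentals, only the ts allele has switched, so ts is the middle locus and the order is p – ts – g.
Crossovers in the ts–g interval produce the single-crossover classes ts g P and TS G p (76 + 78 = 154) plus the double crossovers (28).
RF(ts–g) = (154 + 28) / 2000 = 182/2000 = 0.0910 → 9.1 map units.

9.1 map units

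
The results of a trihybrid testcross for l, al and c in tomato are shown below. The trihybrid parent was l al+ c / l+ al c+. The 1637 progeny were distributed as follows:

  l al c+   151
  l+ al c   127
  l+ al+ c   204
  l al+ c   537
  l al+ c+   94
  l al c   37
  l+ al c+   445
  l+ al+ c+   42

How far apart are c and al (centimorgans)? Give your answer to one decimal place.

18.3 centimorgans

The two rarest classes, l al c and l+ al+ c+, are the double crossovers. Comparing them with the parentals, only the al allele has switched, so al is the middle locus and the order is l – al – c.
Crossovers in the al–c interval produce the single-crossover classes l al+ c+ and l+ al c (94 + 127 = 221) plus the double crossovers (79).
RF(al–c) = (221 + 79) / 1637 = 300/1637 = 0.1833 → 18.3 centimorgans.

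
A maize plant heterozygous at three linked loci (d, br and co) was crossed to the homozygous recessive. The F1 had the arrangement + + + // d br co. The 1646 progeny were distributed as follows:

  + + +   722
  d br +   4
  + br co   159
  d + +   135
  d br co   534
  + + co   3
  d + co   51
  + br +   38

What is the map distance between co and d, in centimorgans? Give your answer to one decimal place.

The two rarest classes, + + co and d br +, are the double crossovers. Comparing them with the parentals, only the co allele has switched, so co is the middle locus and the order is d – co – br.
Crossovers in the d–co interval produce the single-crossover classes d + + and + br co (135 + 159 = 294) plus the double crossovers (7).
RF(d–co) = (294 + 7) / 1646 = 301/1646 = 0.1829 → 18.3 centimorgans.

18.3 centimorgans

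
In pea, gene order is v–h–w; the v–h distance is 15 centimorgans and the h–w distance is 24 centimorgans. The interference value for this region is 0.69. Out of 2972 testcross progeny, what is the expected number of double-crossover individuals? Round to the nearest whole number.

33

Map distances give recombination frequencies of 0.150 and 0.240 for the two intervals.
With interference 0.69 (so coincidence = 0.31), expected double-crossover frequency = 0.150 × 0.240 × 0.31 = 0.01116.
Expected number = 0.01116 × 2972 = 33.17 ≈ 33.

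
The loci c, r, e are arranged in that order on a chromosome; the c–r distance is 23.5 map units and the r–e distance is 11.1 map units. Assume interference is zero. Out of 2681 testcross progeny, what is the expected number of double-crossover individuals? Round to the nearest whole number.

Map distances give recombination frequencies of 0.235 and 0.111 for the two intervals.
With no interference, expected double-crossover frequency = 0.235 × 0.111 = 0.02609.
Expected number = 0.02609 × 2681 = 69.93 ≈ 70.

70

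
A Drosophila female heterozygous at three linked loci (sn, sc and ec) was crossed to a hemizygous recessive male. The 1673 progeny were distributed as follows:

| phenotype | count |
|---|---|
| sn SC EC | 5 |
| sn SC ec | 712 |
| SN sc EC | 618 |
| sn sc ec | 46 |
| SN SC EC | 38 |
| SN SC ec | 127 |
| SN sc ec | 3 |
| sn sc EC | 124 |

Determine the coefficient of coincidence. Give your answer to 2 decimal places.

The two most frequent reciprocal classes, sn SC ec and SN sc EC, are the parental types, so the F1 was sn SC ec / SN sc EC.
The two rarest classes, sn SC EC and SN sc ec, are the double crossovers. Comparing them with the parentals, only the ec allele has switched, so ec is the middle locus and the order is sc – ec – sn.
sc–ec: (84 + 8)/1673 = 0.0550; ec–sn: (251 + 8)/1673 = 0.1548.
Expected DCO frequency = 0.0550 × 0.1548 ≈ 0.00851; observed = 8/1673 ≈ 0.00478.
Coefficient of coincidence = 0.00478/0.00851 ≈ 0.56.

0.56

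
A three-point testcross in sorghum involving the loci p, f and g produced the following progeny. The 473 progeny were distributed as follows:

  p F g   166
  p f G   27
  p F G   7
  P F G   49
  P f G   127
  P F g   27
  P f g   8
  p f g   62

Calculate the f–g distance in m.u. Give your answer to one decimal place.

The two most frequent reciprocal classes, p F g and P f G, are the parental types, so the F1 was p F g / P f G.
The two rarest classes, p F G and P f g, are the double crossovers. Comparing them with the parentals, only the g allele has switched, so g is the middle locus and the order is p – g – f.
Crossovers in the g–f interval produce the single-crossover classes p f g and P F G (62 + 49 = 111) plus the double crossovers (15).
RF(g–f) = (111 + 15) / 473 = 126/473 = 0.2664 → 26.6 m.u.

26.6 m.u.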